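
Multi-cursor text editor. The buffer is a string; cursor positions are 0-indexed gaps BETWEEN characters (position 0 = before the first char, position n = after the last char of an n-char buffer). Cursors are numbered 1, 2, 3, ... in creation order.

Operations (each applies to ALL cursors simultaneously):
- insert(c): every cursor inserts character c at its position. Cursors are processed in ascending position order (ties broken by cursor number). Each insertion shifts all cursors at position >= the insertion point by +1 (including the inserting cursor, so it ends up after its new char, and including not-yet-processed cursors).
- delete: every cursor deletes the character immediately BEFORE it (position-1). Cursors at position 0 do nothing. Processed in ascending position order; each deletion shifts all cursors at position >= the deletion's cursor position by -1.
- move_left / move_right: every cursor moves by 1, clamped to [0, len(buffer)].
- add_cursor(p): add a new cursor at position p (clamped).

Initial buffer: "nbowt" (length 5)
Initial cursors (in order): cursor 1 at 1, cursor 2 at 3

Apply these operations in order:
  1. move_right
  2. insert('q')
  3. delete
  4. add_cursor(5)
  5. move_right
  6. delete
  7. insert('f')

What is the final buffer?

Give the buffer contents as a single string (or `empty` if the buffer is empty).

After op 1 (move_right): buffer="nbowt" (len 5), cursors c1@2 c2@4, authorship .....
After op 2 (insert('q')): buffer="nbqowqt" (len 7), cursors c1@3 c2@6, authorship ..1..2.
After op 3 (delete): buffer="nbowt" (len 5), cursors c1@2 c2@4, authorship .....
After op 4 (add_cursor(5)): buffer="nbowt" (len 5), cursors c1@2 c2@4 c3@5, authorship .....
After op 5 (move_right): buffer="nbowt" (len 5), cursors c1@3 c2@5 c3@5, authorship .....
After op 6 (delete): buffer="nb" (len 2), cursors c1@2 c2@2 c3@2, authorship ..
After op 7 (insert('f')): buffer="nbfff" (len 5), cursors c1@5 c2@5 c3@5, authorship ..123

Answer: nbfff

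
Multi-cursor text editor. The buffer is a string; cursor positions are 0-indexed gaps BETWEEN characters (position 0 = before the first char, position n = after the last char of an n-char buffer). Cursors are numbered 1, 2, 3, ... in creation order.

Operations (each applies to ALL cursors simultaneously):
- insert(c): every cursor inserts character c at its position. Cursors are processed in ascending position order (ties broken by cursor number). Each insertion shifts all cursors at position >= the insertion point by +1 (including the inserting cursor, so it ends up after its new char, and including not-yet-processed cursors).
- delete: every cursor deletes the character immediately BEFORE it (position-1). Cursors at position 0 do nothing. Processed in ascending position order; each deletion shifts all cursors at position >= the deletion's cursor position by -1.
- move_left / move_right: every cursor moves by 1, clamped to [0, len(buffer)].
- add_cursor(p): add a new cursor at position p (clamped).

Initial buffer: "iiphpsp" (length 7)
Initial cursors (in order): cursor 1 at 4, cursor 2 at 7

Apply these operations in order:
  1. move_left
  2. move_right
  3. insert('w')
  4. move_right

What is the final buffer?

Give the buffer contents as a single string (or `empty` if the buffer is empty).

Answer: iiphwpspw

Derivation:
After op 1 (move_left): buffer="iiphpsp" (len 7), cursors c1@3 c2@6, authorship .......
After op 2 (move_right): buffer="iiphpsp" (len 7), cursors c1@4 c2@7, authorship .......
After op 3 (insert('w')): buffer="iiphwpspw" (len 9), cursors c1@5 c2@9, authorship ....1...2
After op 4 (move_right): buffer="iiphwpspw" (len 9), cursors c1@6 c2@9, authorship ....1...2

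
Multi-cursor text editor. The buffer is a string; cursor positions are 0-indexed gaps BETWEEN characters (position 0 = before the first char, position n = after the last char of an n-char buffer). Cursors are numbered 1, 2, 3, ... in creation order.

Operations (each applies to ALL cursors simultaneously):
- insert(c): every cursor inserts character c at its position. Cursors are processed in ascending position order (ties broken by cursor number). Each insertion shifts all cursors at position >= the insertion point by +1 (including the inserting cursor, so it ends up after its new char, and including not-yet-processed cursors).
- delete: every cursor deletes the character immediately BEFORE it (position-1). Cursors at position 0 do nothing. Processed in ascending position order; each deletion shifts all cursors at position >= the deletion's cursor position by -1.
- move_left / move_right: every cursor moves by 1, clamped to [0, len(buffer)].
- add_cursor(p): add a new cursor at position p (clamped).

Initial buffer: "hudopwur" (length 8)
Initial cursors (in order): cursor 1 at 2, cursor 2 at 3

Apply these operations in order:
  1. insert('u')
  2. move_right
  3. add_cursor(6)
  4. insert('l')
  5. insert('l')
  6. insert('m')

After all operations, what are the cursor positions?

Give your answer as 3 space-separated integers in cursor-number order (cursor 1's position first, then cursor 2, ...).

After op 1 (insert('u')): buffer="huuduopwur" (len 10), cursors c1@3 c2@5, authorship ..1.2.....
After op 2 (move_right): buffer="huuduopwur" (len 10), cursors c1@4 c2@6, authorship ..1.2.....
After op 3 (add_cursor(6)): buffer="huuduopwur" (len 10), cursors c1@4 c2@6 c3@6, authorship ..1.2.....
After op 4 (insert('l')): buffer="huudluollpwur" (len 13), cursors c1@5 c2@9 c3@9, authorship ..1.12.23....
After op 5 (insert('l')): buffer="huudlluollllpwur" (len 16), cursors c1@6 c2@12 c3@12, authorship ..1.112.2323....
After op 6 (insert('m')): buffer="huudllmuollllmmpwur" (len 19), cursors c1@7 c2@15 c3@15, authorship ..1.1112.232323....

Answer: 7 15 15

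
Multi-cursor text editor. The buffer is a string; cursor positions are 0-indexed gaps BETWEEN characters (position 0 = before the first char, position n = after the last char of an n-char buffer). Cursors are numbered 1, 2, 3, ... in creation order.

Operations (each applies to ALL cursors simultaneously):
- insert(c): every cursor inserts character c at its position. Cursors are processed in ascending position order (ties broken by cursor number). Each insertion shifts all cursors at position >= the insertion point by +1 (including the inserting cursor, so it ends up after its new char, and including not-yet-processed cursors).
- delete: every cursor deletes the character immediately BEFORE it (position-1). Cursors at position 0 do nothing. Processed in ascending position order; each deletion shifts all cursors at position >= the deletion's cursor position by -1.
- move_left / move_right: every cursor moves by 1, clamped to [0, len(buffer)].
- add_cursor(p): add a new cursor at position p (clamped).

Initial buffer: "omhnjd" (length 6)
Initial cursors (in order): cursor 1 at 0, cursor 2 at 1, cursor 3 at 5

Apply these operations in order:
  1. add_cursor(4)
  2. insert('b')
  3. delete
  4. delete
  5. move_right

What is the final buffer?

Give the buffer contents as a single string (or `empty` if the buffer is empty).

Answer: mhd

Derivation:
After op 1 (add_cursor(4)): buffer="omhnjd" (len 6), cursors c1@0 c2@1 c4@4 c3@5, authorship ......
After op 2 (insert('b')): buffer="bobmhnbjbd" (len 10), cursors c1@1 c2@3 c4@7 c3@9, authorship 1.2...4.3.
After op 3 (delete): buffer="omhnjd" (len 6), cursors c1@0 c2@1 c4@4 c3@5, authorship ......
After op 4 (delete): buffer="mhd" (len 3), cursors c1@0 c2@0 c3@2 c4@2, authorship ...
After op 5 (move_right): buffer="mhd" (len 3), cursors c1@1 c2@1 c3@3 c4@3, authorship ...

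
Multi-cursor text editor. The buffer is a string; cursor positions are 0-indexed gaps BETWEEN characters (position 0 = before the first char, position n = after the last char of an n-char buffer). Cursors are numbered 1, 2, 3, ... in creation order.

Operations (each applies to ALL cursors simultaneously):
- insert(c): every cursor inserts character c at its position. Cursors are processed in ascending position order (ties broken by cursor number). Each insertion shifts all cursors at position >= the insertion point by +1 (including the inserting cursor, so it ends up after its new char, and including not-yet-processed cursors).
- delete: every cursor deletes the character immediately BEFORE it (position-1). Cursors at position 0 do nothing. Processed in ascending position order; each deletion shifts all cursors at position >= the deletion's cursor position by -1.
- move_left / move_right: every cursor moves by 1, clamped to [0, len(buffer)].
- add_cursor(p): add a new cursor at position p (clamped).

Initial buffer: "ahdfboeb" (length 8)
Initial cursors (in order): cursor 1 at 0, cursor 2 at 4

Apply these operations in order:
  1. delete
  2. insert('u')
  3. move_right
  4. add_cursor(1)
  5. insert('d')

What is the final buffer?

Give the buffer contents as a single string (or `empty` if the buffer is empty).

After op 1 (delete): buffer="ahdboeb" (len 7), cursors c1@0 c2@3, authorship .......
After op 2 (insert('u')): buffer="uahduboeb" (len 9), cursors c1@1 c2@5, authorship 1...2....
After op 3 (move_right): buffer="uahduboeb" (len 9), cursors c1@2 c2@6, authorship 1...2....
After op 4 (add_cursor(1)): buffer="uahduboeb" (len 9), cursors c3@1 c1@2 c2@6, authorship 1...2....
After op 5 (insert('d')): buffer="udadhdubdoeb" (len 12), cursors c3@2 c1@4 c2@9, authorship 13.1..2.2...

Answer: udadhdubdoeb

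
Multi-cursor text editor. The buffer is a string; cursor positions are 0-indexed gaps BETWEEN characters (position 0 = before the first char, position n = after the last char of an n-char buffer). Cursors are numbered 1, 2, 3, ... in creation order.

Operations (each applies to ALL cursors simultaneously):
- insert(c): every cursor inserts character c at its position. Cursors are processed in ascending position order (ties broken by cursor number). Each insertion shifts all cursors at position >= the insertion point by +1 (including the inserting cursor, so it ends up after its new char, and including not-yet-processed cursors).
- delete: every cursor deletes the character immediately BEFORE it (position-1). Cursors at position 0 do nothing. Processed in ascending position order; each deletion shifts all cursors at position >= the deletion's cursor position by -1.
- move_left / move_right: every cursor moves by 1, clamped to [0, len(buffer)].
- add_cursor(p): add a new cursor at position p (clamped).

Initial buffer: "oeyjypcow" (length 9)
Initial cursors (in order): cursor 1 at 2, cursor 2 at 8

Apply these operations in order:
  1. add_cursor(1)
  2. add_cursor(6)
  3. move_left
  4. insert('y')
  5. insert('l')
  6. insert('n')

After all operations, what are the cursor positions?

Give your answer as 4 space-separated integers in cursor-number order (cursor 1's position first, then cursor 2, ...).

Answer: 7 19 3 14

Derivation:
After op 1 (add_cursor(1)): buffer="oeyjypcow" (len 9), cursors c3@1 c1@2 c2@8, authorship .........
After op 2 (add_cursor(6)): buffer="oeyjypcow" (len 9), cursors c3@1 c1@2 c4@6 c2@8, authorship .........
After op 3 (move_left): buffer="oeyjypcow" (len 9), cursors c3@0 c1@1 c4@5 c2@7, authorship .........
After op 4 (insert('y')): buffer="yoyeyjyypcyow" (len 13), cursors c3@1 c1@3 c4@8 c2@11, authorship 3.1....4..2..
After op 5 (insert('l')): buffer="yloyleyjyylpcylow" (len 17), cursors c3@2 c1@5 c4@11 c2@15, authorship 33.11....44..22..
After op 6 (insert('n')): buffer="ylnoylneyjyylnpcylnow" (len 21), cursors c3@3 c1@7 c4@14 c2@19, authorship 333.111....444..222..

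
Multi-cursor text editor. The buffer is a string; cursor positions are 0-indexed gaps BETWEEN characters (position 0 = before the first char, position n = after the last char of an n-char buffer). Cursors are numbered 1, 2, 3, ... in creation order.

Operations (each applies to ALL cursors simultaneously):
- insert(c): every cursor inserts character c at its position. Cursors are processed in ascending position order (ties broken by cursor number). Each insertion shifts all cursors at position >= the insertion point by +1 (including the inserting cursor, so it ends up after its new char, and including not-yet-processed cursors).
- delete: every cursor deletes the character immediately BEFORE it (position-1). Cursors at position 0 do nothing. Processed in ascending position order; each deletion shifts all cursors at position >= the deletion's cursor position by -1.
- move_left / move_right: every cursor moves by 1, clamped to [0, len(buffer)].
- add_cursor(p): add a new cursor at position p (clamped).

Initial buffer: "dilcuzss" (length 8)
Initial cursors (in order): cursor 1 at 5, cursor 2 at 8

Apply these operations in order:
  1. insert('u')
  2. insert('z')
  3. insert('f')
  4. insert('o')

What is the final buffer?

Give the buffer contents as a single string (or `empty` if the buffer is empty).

Answer: dilcuuzfozssuzfo

Derivation:
After op 1 (insert('u')): buffer="dilcuuzssu" (len 10), cursors c1@6 c2@10, authorship .....1...2
After op 2 (insert('z')): buffer="dilcuuzzssuz" (len 12), cursors c1@7 c2@12, authorship .....11...22
After op 3 (insert('f')): buffer="dilcuuzfzssuzf" (len 14), cursors c1@8 c2@14, authorship .....111...222
After op 4 (insert('o')): buffer="dilcuuzfozssuzfo" (len 16), cursors c1@9 c2@16, authorship .....1111...2222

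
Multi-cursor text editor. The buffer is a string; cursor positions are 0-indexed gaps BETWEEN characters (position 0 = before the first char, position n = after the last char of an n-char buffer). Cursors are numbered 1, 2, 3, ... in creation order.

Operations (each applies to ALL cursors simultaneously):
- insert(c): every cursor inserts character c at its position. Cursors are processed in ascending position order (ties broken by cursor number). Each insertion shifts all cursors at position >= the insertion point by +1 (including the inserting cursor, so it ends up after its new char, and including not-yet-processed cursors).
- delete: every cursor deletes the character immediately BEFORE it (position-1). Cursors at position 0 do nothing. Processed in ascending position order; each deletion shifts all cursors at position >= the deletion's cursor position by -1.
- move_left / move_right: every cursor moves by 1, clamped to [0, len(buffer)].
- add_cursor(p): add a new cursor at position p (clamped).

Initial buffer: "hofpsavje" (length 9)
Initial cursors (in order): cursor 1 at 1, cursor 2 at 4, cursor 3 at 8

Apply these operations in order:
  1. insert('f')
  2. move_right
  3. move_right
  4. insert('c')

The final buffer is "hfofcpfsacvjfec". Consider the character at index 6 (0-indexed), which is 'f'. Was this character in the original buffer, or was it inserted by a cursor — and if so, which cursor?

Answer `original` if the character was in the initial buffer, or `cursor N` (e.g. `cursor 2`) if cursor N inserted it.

After op 1 (insert('f')): buffer="hfofpfsavjfe" (len 12), cursors c1@2 c2@6 c3@11, authorship .1...2....3.
After op 2 (move_right): buffer="hfofpfsavjfe" (len 12), cursors c1@3 c2@7 c3@12, authorship .1...2....3.
After op 3 (move_right): buffer="hfofpfsavjfe" (len 12), cursors c1@4 c2@8 c3@12, authorship .1...2....3.
After op 4 (insert('c')): buffer="hfofcpfsacvjfec" (len 15), cursors c1@5 c2@10 c3@15, authorship .1..1.2..2..3.3
Authorship (.=original, N=cursor N): . 1 . . 1 . 2 . . 2 . . 3 . 3
Index 6: author = 2

Answer: cursor 2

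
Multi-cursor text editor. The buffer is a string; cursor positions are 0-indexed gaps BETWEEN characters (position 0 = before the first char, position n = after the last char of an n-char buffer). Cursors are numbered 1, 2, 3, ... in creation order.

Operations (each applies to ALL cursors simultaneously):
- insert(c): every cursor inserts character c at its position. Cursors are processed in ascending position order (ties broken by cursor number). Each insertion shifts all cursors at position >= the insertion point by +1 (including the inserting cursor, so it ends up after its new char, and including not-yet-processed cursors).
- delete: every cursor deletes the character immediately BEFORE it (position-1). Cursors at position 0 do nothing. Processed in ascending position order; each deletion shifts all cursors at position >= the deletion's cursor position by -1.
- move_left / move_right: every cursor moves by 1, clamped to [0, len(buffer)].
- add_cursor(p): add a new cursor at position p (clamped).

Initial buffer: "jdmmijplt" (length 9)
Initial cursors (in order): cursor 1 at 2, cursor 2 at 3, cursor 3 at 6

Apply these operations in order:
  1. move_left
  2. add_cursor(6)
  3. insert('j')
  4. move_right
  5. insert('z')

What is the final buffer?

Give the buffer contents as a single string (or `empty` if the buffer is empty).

Answer: jjdzjmzmijjzjpzlt

Derivation:
After op 1 (move_left): buffer="jdmmijplt" (len 9), cursors c1@1 c2@2 c3@5, authorship .........
After op 2 (add_cursor(6)): buffer="jdmmijplt" (len 9), cursors c1@1 c2@2 c3@5 c4@6, authorship .........
After op 3 (insert('j')): buffer="jjdjmmijjjplt" (len 13), cursors c1@2 c2@4 c3@8 c4@10, authorship .1.2...3.4...
After op 4 (move_right): buffer="jjdjmmijjjplt" (len 13), cursors c1@3 c2@5 c3@9 c4@11, authorship .1.2...3.4...
After op 5 (insert('z')): buffer="jjdzjmzmijjzjpzlt" (len 17), cursors c1@4 c2@7 c3@12 c4@15, authorship .1.12.2..3.34.4..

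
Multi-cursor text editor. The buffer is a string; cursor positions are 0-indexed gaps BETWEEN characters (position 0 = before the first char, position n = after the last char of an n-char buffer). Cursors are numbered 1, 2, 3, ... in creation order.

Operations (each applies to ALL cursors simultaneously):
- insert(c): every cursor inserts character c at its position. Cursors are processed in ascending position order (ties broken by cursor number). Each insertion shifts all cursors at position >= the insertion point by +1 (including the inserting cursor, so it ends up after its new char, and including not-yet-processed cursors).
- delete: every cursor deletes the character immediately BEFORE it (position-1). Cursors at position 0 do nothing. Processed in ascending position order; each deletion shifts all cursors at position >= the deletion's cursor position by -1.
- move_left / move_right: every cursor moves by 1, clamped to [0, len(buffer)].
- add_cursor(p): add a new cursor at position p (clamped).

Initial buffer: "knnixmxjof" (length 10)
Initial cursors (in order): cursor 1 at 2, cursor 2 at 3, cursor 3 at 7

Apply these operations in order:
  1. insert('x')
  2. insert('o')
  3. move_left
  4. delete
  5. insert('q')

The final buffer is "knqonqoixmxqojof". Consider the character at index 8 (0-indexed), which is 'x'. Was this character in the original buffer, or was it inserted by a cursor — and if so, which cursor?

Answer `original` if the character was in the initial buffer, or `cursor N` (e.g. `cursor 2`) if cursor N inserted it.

After op 1 (insert('x')): buffer="knxnxixmxxjof" (len 13), cursors c1@3 c2@5 c3@10, authorship ..1.2....3...
After op 2 (insert('o')): buffer="knxonxoixmxxojof" (len 16), cursors c1@4 c2@7 c3@13, authorship ..11.22....33...
After op 3 (move_left): buffer="knxonxoixmxxojof" (len 16), cursors c1@3 c2@6 c3@12, authorship ..11.22....33...
After op 4 (delete): buffer="knonoixmxojof" (len 13), cursors c1@2 c2@4 c3@9, authorship ..1.2....3...
After op 5 (insert('q')): buffer="knqonqoixmxqojof" (len 16), cursors c1@3 c2@6 c3@12, authorship ..11.22....33...
Authorship (.=original, N=cursor N): . . 1 1 . 2 2 . . . . 3 3 . . .
Index 8: author = original

Answer: original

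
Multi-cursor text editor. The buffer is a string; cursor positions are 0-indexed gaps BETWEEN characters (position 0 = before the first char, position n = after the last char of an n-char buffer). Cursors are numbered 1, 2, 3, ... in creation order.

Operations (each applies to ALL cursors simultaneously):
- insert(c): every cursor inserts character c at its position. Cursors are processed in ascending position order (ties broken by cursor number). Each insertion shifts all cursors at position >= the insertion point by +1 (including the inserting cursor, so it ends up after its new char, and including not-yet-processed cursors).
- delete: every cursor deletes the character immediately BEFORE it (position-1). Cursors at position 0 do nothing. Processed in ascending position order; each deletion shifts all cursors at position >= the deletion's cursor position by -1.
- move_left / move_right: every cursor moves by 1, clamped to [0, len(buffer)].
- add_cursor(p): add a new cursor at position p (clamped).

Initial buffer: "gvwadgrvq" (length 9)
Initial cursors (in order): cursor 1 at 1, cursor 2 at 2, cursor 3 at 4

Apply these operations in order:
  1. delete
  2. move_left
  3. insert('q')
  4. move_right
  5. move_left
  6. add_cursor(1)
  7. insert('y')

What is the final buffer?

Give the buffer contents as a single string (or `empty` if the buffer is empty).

After op 1 (delete): buffer="wdgrvq" (len 6), cursors c1@0 c2@0 c3@1, authorship ......
After op 2 (move_left): buffer="wdgrvq" (len 6), cursors c1@0 c2@0 c3@0, authorship ......
After op 3 (insert('q')): buffer="qqqwdgrvq" (len 9), cursors c1@3 c2@3 c3@3, authorship 123......
After op 4 (move_right): buffer="qqqwdgrvq" (len 9), cursors c1@4 c2@4 c3@4, authorship 123......
After op 5 (move_left): buffer="qqqwdgrvq" (len 9), cursors c1@3 c2@3 c3@3, authorship 123......
After op 6 (add_cursor(1)): buffer="qqqwdgrvq" (len 9), cursors c4@1 c1@3 c2@3 c3@3, authorship 123......
After op 7 (insert('y')): buffer="qyqqyyywdgrvq" (len 13), cursors c4@2 c1@7 c2@7 c3@7, authorship 1423123......

Answer: qyqqyyywdgrvq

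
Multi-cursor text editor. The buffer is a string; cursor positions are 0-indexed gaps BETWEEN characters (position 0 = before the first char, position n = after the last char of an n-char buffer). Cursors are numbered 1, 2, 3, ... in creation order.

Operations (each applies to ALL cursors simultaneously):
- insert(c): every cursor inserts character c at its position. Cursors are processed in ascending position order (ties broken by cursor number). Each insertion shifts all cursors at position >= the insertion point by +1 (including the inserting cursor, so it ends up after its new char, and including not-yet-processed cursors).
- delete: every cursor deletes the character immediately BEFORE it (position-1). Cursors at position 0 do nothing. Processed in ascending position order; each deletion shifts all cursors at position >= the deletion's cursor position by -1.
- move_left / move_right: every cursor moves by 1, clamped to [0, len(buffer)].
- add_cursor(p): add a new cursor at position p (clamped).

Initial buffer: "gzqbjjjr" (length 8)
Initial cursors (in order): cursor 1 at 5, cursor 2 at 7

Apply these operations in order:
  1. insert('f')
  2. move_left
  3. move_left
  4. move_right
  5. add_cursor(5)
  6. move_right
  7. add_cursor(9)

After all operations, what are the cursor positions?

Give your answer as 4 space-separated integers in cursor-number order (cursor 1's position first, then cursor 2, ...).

Answer: 6 9 6 9

Derivation:
After op 1 (insert('f')): buffer="gzqbjfjjfr" (len 10), cursors c1@6 c2@9, authorship .....1..2.
After op 2 (move_left): buffer="gzqbjfjjfr" (len 10), cursors c1@5 c2@8, authorship .....1..2.
After op 3 (move_left): buffer="gzqbjfjjfr" (len 10), cursors c1@4 c2@7, authorship .....1..2.
After op 4 (move_right): buffer="gzqbjfjjfr" (len 10), cursors c1@5 c2@8, authorship .....1..2.
After op 5 (add_cursor(5)): buffer="gzqbjfjjfr" (len 10), cursors c1@5 c3@5 c2@8, authorship .....1..2.
After op 6 (move_right): buffer="gzqbjfjjfr" (len 10), cursors c1@6 c3@6 c2@9, authorship .....1..2.
After op 7 (add_cursor(9)): buffer="gzqbjfjjfr" (len 10), cursors c1@6 c3@6 c2@9 c4@9, authorship .....1..2.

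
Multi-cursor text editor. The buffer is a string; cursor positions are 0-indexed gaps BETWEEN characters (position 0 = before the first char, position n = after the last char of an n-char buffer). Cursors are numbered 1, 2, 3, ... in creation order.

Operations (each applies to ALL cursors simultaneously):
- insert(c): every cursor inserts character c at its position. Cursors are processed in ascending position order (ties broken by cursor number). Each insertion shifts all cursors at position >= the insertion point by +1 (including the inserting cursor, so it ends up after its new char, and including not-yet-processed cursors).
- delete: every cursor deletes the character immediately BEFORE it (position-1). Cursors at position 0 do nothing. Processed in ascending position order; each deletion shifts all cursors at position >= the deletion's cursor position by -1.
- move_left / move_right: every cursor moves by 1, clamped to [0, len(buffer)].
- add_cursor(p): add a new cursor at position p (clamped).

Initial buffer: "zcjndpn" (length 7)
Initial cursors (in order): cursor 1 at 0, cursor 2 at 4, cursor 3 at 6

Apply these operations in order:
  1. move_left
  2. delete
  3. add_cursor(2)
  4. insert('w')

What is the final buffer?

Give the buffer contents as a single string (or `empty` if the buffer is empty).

Answer: wzcwwnwpn

Derivation:
After op 1 (move_left): buffer="zcjndpn" (len 7), cursors c1@0 c2@3 c3@5, authorship .......
After op 2 (delete): buffer="zcnpn" (len 5), cursors c1@0 c2@2 c3@3, authorship .....
After op 3 (add_cursor(2)): buffer="zcnpn" (len 5), cursors c1@0 c2@2 c4@2 c3@3, authorship .....
After op 4 (insert('w')): buffer="wzcwwnwpn" (len 9), cursors c1@1 c2@5 c4@5 c3@7, authorship 1..24.3..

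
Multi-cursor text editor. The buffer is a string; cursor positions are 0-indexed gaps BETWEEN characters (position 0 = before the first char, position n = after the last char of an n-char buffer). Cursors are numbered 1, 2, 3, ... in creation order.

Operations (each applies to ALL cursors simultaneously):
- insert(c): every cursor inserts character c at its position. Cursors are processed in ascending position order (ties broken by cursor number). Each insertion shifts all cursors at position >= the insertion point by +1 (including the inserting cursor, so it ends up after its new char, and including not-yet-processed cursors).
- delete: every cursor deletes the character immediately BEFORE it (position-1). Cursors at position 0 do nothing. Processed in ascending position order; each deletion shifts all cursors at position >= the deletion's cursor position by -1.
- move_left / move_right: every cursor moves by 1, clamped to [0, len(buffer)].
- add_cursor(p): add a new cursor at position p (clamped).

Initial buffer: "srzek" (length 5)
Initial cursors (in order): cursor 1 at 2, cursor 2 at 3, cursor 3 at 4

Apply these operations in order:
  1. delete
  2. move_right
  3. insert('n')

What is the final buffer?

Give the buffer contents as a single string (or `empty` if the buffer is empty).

Answer: sknnn

Derivation:
After op 1 (delete): buffer="sk" (len 2), cursors c1@1 c2@1 c3@1, authorship ..
After op 2 (move_right): buffer="sk" (len 2), cursors c1@2 c2@2 c3@2, authorship ..
After op 3 (insert('n')): buffer="sknnn" (len 5), cursors c1@5 c2@5 c3@5, authorship ..123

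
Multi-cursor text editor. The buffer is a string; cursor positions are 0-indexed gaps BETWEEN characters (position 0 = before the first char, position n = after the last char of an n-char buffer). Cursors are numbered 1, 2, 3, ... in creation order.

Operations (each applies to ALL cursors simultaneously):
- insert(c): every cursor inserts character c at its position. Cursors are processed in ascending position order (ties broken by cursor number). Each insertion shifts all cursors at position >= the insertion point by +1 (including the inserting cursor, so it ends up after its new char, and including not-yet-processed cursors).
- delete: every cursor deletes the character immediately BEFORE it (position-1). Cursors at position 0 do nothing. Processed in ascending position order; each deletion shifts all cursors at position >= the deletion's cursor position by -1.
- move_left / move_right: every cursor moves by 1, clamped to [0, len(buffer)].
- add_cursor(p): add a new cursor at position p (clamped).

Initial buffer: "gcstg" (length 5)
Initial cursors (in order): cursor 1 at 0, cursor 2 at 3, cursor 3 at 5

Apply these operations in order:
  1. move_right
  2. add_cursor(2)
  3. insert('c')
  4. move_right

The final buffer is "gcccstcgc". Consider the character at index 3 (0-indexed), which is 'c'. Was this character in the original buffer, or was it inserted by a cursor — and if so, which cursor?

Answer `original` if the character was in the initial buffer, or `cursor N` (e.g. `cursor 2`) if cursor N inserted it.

Answer: cursor 4

Derivation:
After op 1 (move_right): buffer="gcstg" (len 5), cursors c1@1 c2@4 c3@5, authorship .....
After op 2 (add_cursor(2)): buffer="gcstg" (len 5), cursors c1@1 c4@2 c2@4 c3@5, authorship .....
After op 3 (insert('c')): buffer="gcccstcgc" (len 9), cursors c1@2 c4@4 c2@7 c3@9, authorship .1.4..2.3
After op 4 (move_right): buffer="gcccstcgc" (len 9), cursors c1@3 c4@5 c2@8 c3@9, authorship .1.4..2.3
Authorship (.=original, N=cursor N): . 1 . 4 . . 2 . 3
Index 3: author = 4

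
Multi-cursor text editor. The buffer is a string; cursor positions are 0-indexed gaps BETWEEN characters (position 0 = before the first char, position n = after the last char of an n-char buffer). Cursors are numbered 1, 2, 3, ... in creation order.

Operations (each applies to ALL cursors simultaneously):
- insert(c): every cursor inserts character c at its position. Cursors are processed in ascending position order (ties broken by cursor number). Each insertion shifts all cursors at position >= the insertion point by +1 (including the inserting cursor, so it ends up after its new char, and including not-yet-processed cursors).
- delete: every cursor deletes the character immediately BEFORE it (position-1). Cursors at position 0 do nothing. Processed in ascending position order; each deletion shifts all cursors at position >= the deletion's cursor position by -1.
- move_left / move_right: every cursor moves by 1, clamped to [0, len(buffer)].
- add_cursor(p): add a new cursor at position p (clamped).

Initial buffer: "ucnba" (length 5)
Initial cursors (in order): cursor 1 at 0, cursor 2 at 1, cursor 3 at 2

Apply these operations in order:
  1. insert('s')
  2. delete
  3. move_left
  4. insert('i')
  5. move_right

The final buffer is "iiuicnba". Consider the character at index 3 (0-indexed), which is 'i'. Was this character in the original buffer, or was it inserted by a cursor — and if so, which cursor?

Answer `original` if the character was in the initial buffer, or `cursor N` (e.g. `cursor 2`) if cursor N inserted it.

Answer: cursor 3

Derivation:
After op 1 (insert('s')): buffer="suscsnba" (len 8), cursors c1@1 c2@3 c3@5, authorship 1.2.3...
After op 2 (delete): buffer="ucnba" (len 5), cursors c1@0 c2@1 c3@2, authorship .....
After op 3 (move_left): buffer="ucnba" (len 5), cursors c1@0 c2@0 c3@1, authorship .....
After op 4 (insert('i')): buffer="iiuicnba" (len 8), cursors c1@2 c2@2 c3@4, authorship 12.3....
After op 5 (move_right): buffer="iiuicnba" (len 8), cursors c1@3 c2@3 c3@5, authorship 12.3....
Authorship (.=original, N=cursor N): 1 2 . 3 . . . .
Index 3: author = 3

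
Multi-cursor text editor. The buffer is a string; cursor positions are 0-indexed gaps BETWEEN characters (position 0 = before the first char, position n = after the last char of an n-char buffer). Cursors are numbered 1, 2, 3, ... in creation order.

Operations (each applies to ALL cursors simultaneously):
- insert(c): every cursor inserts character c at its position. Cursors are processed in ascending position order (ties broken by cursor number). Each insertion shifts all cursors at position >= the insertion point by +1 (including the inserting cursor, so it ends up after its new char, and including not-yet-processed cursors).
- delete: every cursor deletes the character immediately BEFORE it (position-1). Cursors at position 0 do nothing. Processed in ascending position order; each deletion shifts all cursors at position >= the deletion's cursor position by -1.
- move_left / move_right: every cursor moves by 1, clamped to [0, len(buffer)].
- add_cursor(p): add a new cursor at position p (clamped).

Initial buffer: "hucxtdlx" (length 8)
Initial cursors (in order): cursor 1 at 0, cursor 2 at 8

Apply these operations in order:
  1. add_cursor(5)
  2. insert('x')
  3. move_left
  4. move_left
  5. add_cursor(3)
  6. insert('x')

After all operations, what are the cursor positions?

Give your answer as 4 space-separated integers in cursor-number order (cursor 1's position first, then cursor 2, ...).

After op 1 (add_cursor(5)): buffer="hucxtdlx" (len 8), cursors c1@0 c3@5 c2@8, authorship ........
After op 2 (insert('x')): buffer="xhucxtxdlxx" (len 11), cursors c1@1 c3@7 c2@11, authorship 1.....3...2
After op 3 (move_left): buffer="xhucxtxdlxx" (len 11), cursors c1@0 c3@6 c2@10, authorship 1.....3...2
After op 4 (move_left): buffer="xhucxtxdlxx" (len 11), cursors c1@0 c3@5 c2@9, authorship 1.....3...2
After op 5 (add_cursor(3)): buffer="xhucxtxdlxx" (len 11), cursors c1@0 c4@3 c3@5 c2@9, authorship 1.....3...2
After op 6 (insert('x')): buffer="xxhuxcxxtxdlxxx" (len 15), cursors c1@1 c4@5 c3@8 c2@13, authorship 11..4..3.3..2.2

Answer: 1 13 8 5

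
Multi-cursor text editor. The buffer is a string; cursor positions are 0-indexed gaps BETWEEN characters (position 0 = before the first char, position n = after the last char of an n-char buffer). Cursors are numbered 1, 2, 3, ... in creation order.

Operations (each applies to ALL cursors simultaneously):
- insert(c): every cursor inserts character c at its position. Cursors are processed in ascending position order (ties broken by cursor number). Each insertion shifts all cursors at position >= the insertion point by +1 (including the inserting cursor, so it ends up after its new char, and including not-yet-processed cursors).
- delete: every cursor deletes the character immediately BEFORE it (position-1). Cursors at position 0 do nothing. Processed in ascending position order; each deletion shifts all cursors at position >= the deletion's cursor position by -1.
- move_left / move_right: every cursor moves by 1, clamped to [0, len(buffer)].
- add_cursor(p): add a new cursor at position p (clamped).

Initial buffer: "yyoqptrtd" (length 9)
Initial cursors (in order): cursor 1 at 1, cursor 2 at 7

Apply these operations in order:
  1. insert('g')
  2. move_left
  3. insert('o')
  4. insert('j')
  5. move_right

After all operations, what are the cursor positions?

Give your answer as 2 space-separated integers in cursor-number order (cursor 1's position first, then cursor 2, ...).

After op 1 (insert('g')): buffer="ygyoqptrgtd" (len 11), cursors c1@2 c2@9, authorship .1......2..
After op 2 (move_left): buffer="ygyoqptrgtd" (len 11), cursors c1@1 c2@8, authorship .1......2..
After op 3 (insert('o')): buffer="yogyoqptrogtd" (len 13), cursors c1@2 c2@10, authorship .11......22..
After op 4 (insert('j')): buffer="yojgyoqptrojgtd" (len 15), cursors c1@3 c2@12, authorship .111......222..
After op 5 (move_right): buffer="yojgyoqptrojgtd" (len 15), cursors c1@4 c2@13, authorship .111......222..

Answer: 4 13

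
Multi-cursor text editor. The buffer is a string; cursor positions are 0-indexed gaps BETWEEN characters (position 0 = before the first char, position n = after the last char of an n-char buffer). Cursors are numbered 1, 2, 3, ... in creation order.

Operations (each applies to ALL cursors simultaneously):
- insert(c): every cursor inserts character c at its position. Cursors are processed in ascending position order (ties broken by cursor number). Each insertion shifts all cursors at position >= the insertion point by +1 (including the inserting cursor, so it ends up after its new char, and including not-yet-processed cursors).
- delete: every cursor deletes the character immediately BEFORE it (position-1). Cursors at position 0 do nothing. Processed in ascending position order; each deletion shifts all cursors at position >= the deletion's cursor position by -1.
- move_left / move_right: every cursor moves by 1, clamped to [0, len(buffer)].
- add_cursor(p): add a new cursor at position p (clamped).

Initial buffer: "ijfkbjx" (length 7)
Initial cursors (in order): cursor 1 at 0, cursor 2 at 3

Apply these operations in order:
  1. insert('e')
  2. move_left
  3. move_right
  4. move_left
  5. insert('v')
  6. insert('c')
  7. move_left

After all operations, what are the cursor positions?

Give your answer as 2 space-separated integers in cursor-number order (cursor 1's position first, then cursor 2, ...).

Answer: 1 7

Derivation:
After op 1 (insert('e')): buffer="eijfekbjx" (len 9), cursors c1@1 c2@5, authorship 1...2....
After op 2 (move_left): buffer="eijfekbjx" (len 9), cursors c1@0 c2@4, authorship 1...2....
After op 3 (move_right): buffer="eijfekbjx" (len 9), cursors c1@1 c2@5, authorship 1...2....
After op 4 (move_left): buffer="eijfekbjx" (len 9), cursors c1@0 c2@4, authorship 1...2....
After op 5 (insert('v')): buffer="veijfvekbjx" (len 11), cursors c1@1 c2@6, authorship 11...22....
After op 6 (insert('c')): buffer="vceijfvcekbjx" (len 13), cursors c1@2 c2@8, authorship 111...222....
After op 7 (move_left): buffer="vceijfvcekbjx" (len 13), cursors c1@1 c2@7, authorship 111...222....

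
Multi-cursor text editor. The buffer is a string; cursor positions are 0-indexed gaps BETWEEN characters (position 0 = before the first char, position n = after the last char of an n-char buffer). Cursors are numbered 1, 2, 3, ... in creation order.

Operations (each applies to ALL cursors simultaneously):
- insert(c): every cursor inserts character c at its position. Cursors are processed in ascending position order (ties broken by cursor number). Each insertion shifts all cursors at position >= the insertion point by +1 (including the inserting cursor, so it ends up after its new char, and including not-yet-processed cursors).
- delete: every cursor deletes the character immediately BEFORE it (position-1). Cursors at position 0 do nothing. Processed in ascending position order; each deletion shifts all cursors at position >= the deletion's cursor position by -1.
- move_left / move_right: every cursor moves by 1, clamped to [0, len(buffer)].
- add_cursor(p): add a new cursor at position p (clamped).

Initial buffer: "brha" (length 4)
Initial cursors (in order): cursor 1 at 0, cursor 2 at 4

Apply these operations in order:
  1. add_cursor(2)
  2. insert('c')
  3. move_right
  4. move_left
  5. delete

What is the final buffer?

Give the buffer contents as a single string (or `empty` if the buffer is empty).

After op 1 (add_cursor(2)): buffer="brha" (len 4), cursors c1@0 c3@2 c2@4, authorship ....
After op 2 (insert('c')): buffer="cbrchac" (len 7), cursors c1@1 c3@4 c2@7, authorship 1..3..2
After op 3 (move_right): buffer="cbrchac" (len 7), cursors c1@2 c3@5 c2@7, authorship 1..3..2
After op 4 (move_left): buffer="cbrchac" (len 7), cursors c1@1 c3@4 c2@6, authorship 1..3..2
After op 5 (delete): buffer="brhc" (len 4), cursors c1@0 c3@2 c2@3, authorship ...2

Answer: brhc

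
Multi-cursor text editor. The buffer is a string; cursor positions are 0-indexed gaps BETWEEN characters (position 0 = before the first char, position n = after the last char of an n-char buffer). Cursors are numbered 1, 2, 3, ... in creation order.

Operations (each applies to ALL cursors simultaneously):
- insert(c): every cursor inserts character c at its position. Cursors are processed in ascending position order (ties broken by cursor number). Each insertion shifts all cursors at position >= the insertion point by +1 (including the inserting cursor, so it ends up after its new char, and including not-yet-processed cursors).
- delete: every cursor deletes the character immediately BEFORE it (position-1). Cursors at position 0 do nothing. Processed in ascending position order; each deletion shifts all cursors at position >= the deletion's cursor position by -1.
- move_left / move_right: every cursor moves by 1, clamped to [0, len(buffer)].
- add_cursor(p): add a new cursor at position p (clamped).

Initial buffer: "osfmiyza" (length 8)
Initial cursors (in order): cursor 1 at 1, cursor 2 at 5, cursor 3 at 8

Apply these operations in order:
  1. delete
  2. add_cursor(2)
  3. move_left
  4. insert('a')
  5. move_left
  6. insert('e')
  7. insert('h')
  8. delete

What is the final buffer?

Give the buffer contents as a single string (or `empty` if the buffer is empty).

Answer: easeafeamyeaz

Derivation:
After op 1 (delete): buffer="sfmyz" (len 5), cursors c1@0 c2@3 c3@5, authorship .....
After op 2 (add_cursor(2)): buffer="sfmyz" (len 5), cursors c1@0 c4@2 c2@3 c3@5, authorship .....
After op 3 (move_left): buffer="sfmyz" (len 5), cursors c1@0 c4@1 c2@2 c3@4, authorship .....
After op 4 (insert('a')): buffer="asafamyaz" (len 9), cursors c1@1 c4@3 c2@5 c3@8, authorship 1.4.2..3.
After op 5 (move_left): buffer="asafamyaz" (len 9), cursors c1@0 c4@2 c2@4 c3@7, authorship 1.4.2..3.
After op 6 (insert('e')): buffer="easeafeamyeaz" (len 13), cursors c1@1 c4@4 c2@7 c3@11, authorship 11.44.22..33.
After op 7 (insert('h')): buffer="ehasehafehamyehaz" (len 17), cursors c1@2 c4@6 c2@10 c3@15, authorship 111.444.222..333.
After op 8 (delete): buffer="easeafeamyeaz" (len 13), cursors c1@1 c4@4 c2@7 c3@11, authorship 11.44.22..33.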